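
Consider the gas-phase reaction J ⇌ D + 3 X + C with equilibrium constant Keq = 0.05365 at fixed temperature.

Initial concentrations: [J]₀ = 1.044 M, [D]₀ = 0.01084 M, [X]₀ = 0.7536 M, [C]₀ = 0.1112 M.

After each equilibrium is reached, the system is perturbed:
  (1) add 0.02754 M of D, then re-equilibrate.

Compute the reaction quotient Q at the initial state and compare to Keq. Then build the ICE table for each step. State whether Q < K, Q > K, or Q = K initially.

Q₀ = 4.9415e-04 vs Keq = 0.05365 ⇒ Q<K, forward
Step 1:
                   J          D          X          C
  I            1.044    0.01084     0.7536     0.1112
  C          -0.1283     0.1283     0.3848     0.1283
  E           0.9157     0.1391      1.138     0.2395
  solve Keq expr → x = 0.1283; check Q = 0.05365
Then add 0.02754 M of D.
Step 2:
                   J          D          X          C
  I           0.9157     0.1666      1.138     0.2395
  C         0.009253  -0.009253   -0.02776  -0.009253
  E            0.925     0.1574      1.111     0.2302
  solve Keq expr → x = -0.009253; check Q = 0.05365

Q₀ = 4.9415e-04; Q < K (proceeds forward)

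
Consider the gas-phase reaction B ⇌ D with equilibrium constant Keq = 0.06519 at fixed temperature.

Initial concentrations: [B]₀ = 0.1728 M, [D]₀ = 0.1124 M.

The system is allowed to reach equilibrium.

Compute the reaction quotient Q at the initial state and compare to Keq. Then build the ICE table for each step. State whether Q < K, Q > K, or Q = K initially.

Q₀ = 0.6505; Q > K (proceeds reverse)

Q₀ = 0.6505 vs Keq = 0.06519 ⇒ Q>K, reverse
Step 1:
                   B          D
  init        0.1728     0.1124
  Δ          0.09495   -0.09495
  eq          0.2677    0.01745
  solve Keq expr → x = -0.09495; check Q = 0.06519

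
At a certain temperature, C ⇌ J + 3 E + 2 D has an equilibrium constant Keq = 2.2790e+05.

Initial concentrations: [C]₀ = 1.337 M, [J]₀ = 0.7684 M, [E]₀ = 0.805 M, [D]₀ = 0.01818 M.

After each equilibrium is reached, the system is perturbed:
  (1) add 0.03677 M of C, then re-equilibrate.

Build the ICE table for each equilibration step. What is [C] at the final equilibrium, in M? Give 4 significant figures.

[C]_eq = 0.008331 M

Q₀ = 9.9090e-05 vs Keq = 2.2790e+05 ⇒ Q<K, forward
Step 1:
                  C         J         E         D
  Initial     1.337    0.7684     0.805   0.01818
  Change      -1.33      1.33     3.989     2.659
  Equil    0.007273     2.098     4.794     2.678
  solve Keq expr → x = 1.33; check Q = 2.2790e+05
Then add 0.03677 M of C.
Step 2:
                  C         J         E         D
  Initial   0.04404     2.098     4.794     2.678
  Change   -0.03571   0.03571    0.1071   0.07142
  Equil    0.008331     2.134     4.901     2.749
  solve Keq expr → x = 0.03571; check Q = 2.2790e+05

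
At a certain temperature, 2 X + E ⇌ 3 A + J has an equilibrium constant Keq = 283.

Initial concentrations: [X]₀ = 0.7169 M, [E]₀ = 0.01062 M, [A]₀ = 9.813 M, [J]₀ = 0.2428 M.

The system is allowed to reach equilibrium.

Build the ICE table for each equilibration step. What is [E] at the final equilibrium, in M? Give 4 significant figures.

[E]_eq = 0.1817 M

Q₀ = 4.2035e+04 vs Keq = 283 ⇒ Q>K, reverse
Step 1:
                   X          E          A          J
  Initial     0.7169    0.01062      9.813     0.2428
  Change      0.3422     0.1711    -0.5133    -0.1711
  Equil        1.059     0.1817        9.3    0.07171
  solve Keq expr → x = -0.1711; check Q = 283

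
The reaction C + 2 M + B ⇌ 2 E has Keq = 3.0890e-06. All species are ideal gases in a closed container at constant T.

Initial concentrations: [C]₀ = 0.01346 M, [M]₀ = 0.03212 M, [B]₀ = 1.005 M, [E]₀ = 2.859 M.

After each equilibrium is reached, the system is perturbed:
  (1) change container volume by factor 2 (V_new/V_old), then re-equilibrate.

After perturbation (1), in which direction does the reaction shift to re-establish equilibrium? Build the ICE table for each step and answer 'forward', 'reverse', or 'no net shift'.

Direction: reverse

Q₀ = 5.8569e+05 vs Keq = 3.0890e-06 ⇒ Q>K, reverse
Step 1:
                  C         M         B         E
  init      0.01346   0.03212     1.005     2.859
  Δ           1.425      2.85     1.425     -2.85
  eq          1.438     2.882      2.43  0.009468
  solve Keq expr → x = -1.425; check Q = 3.0890e-06
Then change container volume by factor 2 (V_new/V_old).
Step 2:
                  C         M         B         E
  init       0.7191     1.441     1.215  0.004734
  Δ         0.00118   0.00236   0.00118  -0.00236
  eq         0.7203     1.443     1.216  0.002374
  solve Keq expr → x = -0.00118; check Q = 3.0890e-06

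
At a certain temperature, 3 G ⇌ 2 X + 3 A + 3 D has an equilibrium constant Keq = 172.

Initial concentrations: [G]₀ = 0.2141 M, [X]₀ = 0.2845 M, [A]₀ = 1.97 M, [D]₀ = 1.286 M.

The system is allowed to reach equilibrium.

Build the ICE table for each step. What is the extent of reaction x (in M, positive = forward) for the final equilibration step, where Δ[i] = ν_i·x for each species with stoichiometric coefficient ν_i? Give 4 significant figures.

x = 0.003631 M

Q₀ = 134.1 vs Keq = 172 ⇒ Q<K, forward
Step 1:
                    G           X           A           D
  Initial      0.2141      0.2845        1.97       1.286
  Change     -0.01089    0.007261     0.01089     0.01089
  Equil        0.2032      0.2918       1.981       1.297
  solve Keq expr → x = 0.003631; check Q = 172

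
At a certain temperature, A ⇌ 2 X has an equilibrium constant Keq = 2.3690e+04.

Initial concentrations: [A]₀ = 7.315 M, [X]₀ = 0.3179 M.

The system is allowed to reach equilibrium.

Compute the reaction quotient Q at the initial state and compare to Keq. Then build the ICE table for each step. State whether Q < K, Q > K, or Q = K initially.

Q₀ = 0.01382 vs Keq = 2.3690e+04 ⇒ Q<K, forward
Step 1:
                  A         X
  Initial     7.315    0.3179
  Change     -7.306     14.61
  Equil    0.009408     14.93
  solve Keq expr → x = 7.306; check Q = 2.3690e+04

Q₀ = 0.01382; Q < K (proceeds forward)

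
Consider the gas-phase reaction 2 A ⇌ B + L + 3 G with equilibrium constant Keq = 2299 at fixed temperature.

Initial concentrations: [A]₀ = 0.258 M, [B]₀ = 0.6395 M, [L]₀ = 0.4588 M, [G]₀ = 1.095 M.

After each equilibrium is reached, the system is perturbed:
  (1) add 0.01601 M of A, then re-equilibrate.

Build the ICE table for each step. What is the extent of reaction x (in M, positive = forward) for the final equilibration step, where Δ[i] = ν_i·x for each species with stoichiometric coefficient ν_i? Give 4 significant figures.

Q₀ = 5.787 vs Keq = 2299 ⇒ Q<K, forward
Step 1:
                  A         B         L         G
  Initial     0.258    0.6395    0.4588     1.095
  Change    -0.2341     0.117     0.117    0.3511
  Equil     0.02394    0.7565    0.5758     1.446
  solve Keq expr → x = 0.117; check Q = 2299
Then add 0.01601 M of A.
Step 2:
                  A         B         L         G
  Initial   0.03995    0.7565    0.5758     1.446
  Change   -0.01516   0.00758   0.00758   0.02274
  Equil     0.02479    0.7641    0.5834     1.469
  solve Keq expr → x = 0.00758; check Q = 2299

x = 0.00758 M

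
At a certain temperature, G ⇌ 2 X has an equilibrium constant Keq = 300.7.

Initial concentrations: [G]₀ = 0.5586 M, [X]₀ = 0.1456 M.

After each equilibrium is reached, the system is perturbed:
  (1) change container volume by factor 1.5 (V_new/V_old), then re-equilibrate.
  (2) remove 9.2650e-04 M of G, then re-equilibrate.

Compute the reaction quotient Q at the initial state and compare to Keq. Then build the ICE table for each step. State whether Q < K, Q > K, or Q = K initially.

Q₀ = 0.03795; Q < K (proceeds forward)

Q₀ = 0.03795 vs Keq = 300.7 ⇒ Q<K, forward
Step 1:
                  G         X
  I          0.5586    0.1456
  C         -0.5534     1.107
  E        0.005216     1.252
  solve Keq expr → x = 0.5534; check Q = 300.7
Then change container volume by factor 1.5 (V_new/V_old).
Step 2:
                  G         X
  I        0.003477    0.8349
  C       -0.001146  0.002293
  E        0.002331    0.8372
  solve Keq expr → x = 0.001146; check Q = 300.7
Then remove 9.2650e-04 M of G.
Step 3:
                  G         X
  I        0.001404    0.8372
  C       9.1631e-04 -0.001833
  E        0.002321    0.8354
  solve Keq expr → x = -9.1631e-04; check Q = 300.7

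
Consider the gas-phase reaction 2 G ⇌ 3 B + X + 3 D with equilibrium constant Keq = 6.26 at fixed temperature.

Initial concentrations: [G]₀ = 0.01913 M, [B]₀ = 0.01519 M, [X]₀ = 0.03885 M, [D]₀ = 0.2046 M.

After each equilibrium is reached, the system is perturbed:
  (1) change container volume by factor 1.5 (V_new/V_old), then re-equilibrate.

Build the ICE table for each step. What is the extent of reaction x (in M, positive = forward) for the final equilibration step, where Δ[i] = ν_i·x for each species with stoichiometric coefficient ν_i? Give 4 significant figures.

Q₀ = 3.1868e-06 vs Keq = 6.26 ⇒ Q<K, forward
Step 1:
                  G         B         X         D
  init      0.01913   0.01519   0.03885    0.2046
  Δ        -0.01904   0.02856   0.00952   0.02856
  eq      9.0559e-05   0.04375   0.04837    0.2332
  solve Keq expr → x = 0.00952; check Q = 6.26
Then change container volume by factor 1.5 (V_new/V_old).
Step 2:
                  G         B         X         D
  init    6.0373e-05   0.02917   0.03225    0.1554
  Δ       -3.8381e-05 5.7571e-05 1.9190e-05 5.7571e-05
  eq      2.1992e-05   0.02922   0.03227    0.1555
  solve Keq expr → x = 1.9190e-05; check Q = 6.26

x = 1.9190e-05 M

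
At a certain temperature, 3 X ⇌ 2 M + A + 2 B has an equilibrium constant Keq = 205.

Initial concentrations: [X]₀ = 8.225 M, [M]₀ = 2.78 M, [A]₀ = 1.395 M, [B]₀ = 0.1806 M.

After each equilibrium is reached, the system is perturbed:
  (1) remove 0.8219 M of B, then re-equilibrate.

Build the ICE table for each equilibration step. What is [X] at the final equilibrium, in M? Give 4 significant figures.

[X]_eq = 2.105 M

Q₀ = 6.3196e-04 vs Keq = 205 ⇒ Q<K, forward
Step 1:
                    X           M           A           B
  init          8.225        2.78       1.395      0.1806
  Δ            -5.903       3.935       1.968       3.935
  eq            2.322       6.715       3.363       4.116
  solve Keq expr → x = 1.968; check Q = 205
Then remove 0.8219 M of B.
Step 2:
                    X           M           A           B
  init          2.322       6.715       3.363       3.294
  Δ           -0.2177      0.1451     0.07255      0.1451
  eq            2.105        6.86       3.435       3.439
  solve Keq expr → x = 0.07255; check Q = 205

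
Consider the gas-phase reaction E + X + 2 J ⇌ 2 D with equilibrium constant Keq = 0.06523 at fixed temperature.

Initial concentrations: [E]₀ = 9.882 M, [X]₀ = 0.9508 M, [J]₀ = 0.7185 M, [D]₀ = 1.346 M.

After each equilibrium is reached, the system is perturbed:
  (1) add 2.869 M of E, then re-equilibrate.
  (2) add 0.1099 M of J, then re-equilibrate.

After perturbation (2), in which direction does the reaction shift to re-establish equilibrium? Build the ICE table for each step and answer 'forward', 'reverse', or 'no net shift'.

Q₀ = 0.3735 vs Keq = 0.06523 ⇒ Q>K, reverse
Step 1:
                  E         X         J         D
  init        9.882    0.9508    0.7185     1.346
  Δ          0.1936    0.1936    0.3871   -0.3871
  eq          10.08     1.144     1.106    0.9589
  solve Keq expr → x = -0.1936; check Q = 0.06523
Then add 2.869 M of E.
Step 2:
                  E         X         J         D
  init        12.94     1.144     1.106    0.9589
  Δ         -0.0287   -0.0287  -0.05741   0.05741
  eq          12.92     1.116     1.048     1.016
  solve Keq expr → x = 0.0287; check Q = 0.06523
Then add 0.1099 M of J.
Step 3:
                  E         X         J         D
  init        12.92     1.116     1.158     1.016
  Δ        -0.02386  -0.02386  -0.04772   0.04772
  eq          12.89     1.092      1.11     1.064
  solve Keq expr → x = 0.02386; check Q = 0.06523

Direction: forward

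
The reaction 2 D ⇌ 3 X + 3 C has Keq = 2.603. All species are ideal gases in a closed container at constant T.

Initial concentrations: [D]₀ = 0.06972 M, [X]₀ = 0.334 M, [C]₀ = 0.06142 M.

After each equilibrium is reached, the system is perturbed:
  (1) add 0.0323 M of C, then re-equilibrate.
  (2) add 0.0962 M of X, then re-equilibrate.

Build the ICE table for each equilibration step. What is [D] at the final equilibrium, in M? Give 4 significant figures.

[D]_eq = 0.01636 M

Q₀ = 0.001776 vs Keq = 2.603 ⇒ Q<K, forward
Step 1:
                    D           X           C
  Initial     0.06972       0.334     0.06142
  Change      -0.0597     0.08955     0.08955
  Equil       0.01002      0.4235       0.151
  solve Keq expr → x = 0.02985; check Q = 2.603
Then add 0.0323 M of C.
Step 2:
                    D           X           C
  Initial     0.01002      0.4235      0.1833
  Change     0.002745   -0.004117   -0.004117
  Equil       0.01277      0.4194      0.1792
  solve Keq expr → x = -0.001372; check Q = 2.603
Then add 0.0962 M of X.
Step 3:
                    D           X           C
  Initial     0.01277      0.5156      0.1792
  Change     0.003595   -0.005393   -0.005393
  Equil       0.01636      0.5102      0.1738
  solve Keq expr → x = -0.001798; check Q = 2.603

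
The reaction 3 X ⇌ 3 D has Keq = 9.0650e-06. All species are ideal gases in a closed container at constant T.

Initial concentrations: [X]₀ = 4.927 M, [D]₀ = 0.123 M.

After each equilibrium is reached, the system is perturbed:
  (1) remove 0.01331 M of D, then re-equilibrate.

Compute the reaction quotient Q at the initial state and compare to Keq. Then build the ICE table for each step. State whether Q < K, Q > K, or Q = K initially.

Q₀ = 1.5558e-05 vs Keq = 9.0650e-06 ⇒ Q>K, reverse
Step 1:
                  X         D
  init        4.927     0.123
  Δ         0.01985  -0.01985
  eq          4.947    0.1031
  solve Keq expr → x = -0.006618; check Q = 9.0650e-06
Then remove 0.01331 M of D.
Step 2:
                  X         D
  init        4.947   0.08984
  Δ        -0.01304   0.01304
  eq          4.934    0.1029
  solve Keq expr → x = 0.004346; check Q = 9.0650e-06

Q₀ = 1.5558e-05; Q > K (proceeds reverse)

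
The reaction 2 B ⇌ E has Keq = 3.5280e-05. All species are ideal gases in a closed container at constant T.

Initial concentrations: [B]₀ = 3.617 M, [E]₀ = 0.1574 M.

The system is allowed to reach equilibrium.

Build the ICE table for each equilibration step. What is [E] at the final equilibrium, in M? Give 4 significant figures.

[E]_eq = 5.4509e-04 M

Q₀ = 0.01203 vs Keq = 3.5280e-05 ⇒ Q>K, reverse
Step 1:
                    B           E
  I             3.617      0.1574
  C            0.3137     -0.1569
  E             3.931  5.4509e-04
  solve Keq expr → x = -0.1569; check Q = 3.5280e-05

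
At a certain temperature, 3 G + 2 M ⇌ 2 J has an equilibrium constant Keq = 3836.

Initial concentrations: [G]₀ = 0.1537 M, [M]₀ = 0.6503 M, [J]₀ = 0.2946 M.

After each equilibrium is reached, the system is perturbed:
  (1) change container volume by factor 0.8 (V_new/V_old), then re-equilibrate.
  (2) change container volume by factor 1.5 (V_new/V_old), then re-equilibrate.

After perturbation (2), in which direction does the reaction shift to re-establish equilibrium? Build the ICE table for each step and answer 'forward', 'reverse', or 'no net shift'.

Direction: reverse

Q₀ = 56.52 vs Keq = 3836 ⇒ Q<K, forward
Step 1:
                  G         M         J
  Initial    0.1537    0.6503    0.2946
  Change    -0.1067  -0.07112   0.07112
  Equil     0.04702    0.5792    0.3657
  solve Keq expr → x = 0.03556; check Q = 3836
Then change container volume by factor 0.8 (V_new/V_old).
Step 2:
                  G         M         J
  Initial   0.05877     0.724    0.4572
  Change   -0.01093  -0.00729   0.00729
  Equil     0.04784    0.7167    0.4644
  solve Keq expr → x = 0.003645; check Q = 3836
Then change container volume by factor 1.5 (V_new/V_old).
Step 3:
                  G         M         J
  Initial   0.03189    0.4778    0.3096
  Change    0.01434  0.009561 -0.009561
  Equil     0.04623    0.4874    0.3001
  solve Keq expr → x = -0.00478; check Q = 3836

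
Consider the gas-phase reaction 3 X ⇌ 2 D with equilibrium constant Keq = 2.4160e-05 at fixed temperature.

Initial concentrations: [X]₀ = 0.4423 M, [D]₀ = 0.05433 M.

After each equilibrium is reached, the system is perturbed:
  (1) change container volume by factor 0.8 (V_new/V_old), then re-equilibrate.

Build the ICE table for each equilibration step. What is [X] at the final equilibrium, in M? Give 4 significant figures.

Q₀ = 0.03411 vs Keq = 2.4160e-05 ⇒ Q>K, reverse
Step 1:
                   X          D
  Initial     0.4423    0.05433
  Change     0.07872   -0.05248
  Equil        0.521   0.001849
  solve Keq expr → x = -0.02624; check Q = 2.4160e-05
Then change container volume by factor 0.8 (V_new/V_old).
Step 2:
                   X          D
  Initial     0.6513   0.002311
  Change  -4.0549e-04 2.7033e-04
  Equil       0.6509   0.002581
  solve Keq expr → x = 1.3516e-04; check Q = 2.4160e-05

[X]_eq = 0.6509 M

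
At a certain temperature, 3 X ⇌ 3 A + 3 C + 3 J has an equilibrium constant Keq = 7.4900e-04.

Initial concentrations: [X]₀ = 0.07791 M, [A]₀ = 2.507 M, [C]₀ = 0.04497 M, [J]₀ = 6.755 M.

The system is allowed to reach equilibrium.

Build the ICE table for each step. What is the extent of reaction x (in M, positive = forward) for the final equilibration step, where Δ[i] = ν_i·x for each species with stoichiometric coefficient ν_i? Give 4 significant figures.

x = -0.01477 M

Q₀ = 934 vs Keq = 7.4900e-04 ⇒ Q>K, reverse
Step 1:
                   X          A          C          J
  Initial    0.07791      2.507    0.04497      6.755
  Change      0.0443    -0.0443    -0.0443    -0.0443
  Equil       0.1222      2.463 6.7156e-04      6.711
  solve Keq expr → x = -0.01477; check Q = 7.4900e-04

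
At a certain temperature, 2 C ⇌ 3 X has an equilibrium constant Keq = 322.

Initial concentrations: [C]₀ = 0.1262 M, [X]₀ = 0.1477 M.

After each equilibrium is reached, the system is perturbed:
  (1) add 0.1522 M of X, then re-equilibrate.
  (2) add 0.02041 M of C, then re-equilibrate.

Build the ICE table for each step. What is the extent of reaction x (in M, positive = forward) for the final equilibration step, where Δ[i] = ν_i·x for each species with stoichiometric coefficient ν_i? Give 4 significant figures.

Q₀ = 0.2023 vs Keq = 322 ⇒ Q<K, forward
Step 1:
                   C          X
  I           0.1262     0.1477
  C           -0.116      0.174
  E          0.01017     0.3217
  solve Keq expr → x = 0.05801; check Q = 322
Then add 0.1522 M of X.
Step 2:
                   C          X
  I          0.01017     0.4739
  C         0.007379   -0.01107
  E          0.01755     0.4629
  solve Keq expr → x = -0.00369; check Q = 322
Then add 0.02041 M of C.
Step 3:
                   C          X
  I          0.03796     0.4629
  C         -0.01878    0.02818
  E          0.01918     0.4911
  solve Keq expr → x = 0.009392; check Q = 322

x = 0.009392 M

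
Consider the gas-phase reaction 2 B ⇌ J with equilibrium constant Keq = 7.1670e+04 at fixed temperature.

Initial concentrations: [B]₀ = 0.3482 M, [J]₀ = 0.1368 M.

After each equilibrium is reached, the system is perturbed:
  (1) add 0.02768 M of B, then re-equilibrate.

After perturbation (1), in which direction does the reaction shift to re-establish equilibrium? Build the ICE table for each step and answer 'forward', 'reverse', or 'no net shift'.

Direction: forward

Q₀ = 1.128 vs Keq = 7.1670e+04 ⇒ Q<K, forward
Step 1:
                    B           J
  I            0.3482      0.1368
  C           -0.3461      0.1731
  E          0.002079      0.3099
  solve Keq expr → x = 0.1731; check Q = 7.1670e+04
Then add 0.02768 M of B.
Step 2:
                    B           J
  I           0.02976      0.3099
  C          -0.02763     0.01382
  E          0.002125      0.3237
  solve Keq expr → x = 0.01382; check Q = 7.1670e+04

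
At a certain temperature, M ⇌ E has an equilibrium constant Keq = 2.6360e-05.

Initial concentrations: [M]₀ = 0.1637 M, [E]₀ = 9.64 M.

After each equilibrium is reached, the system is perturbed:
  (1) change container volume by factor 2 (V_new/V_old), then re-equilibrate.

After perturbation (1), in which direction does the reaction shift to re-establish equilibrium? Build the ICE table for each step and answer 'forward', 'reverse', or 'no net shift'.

Q₀ = 58.89 vs Keq = 2.6360e-05 ⇒ Q>K, reverse
Step 1:
                    M           E
  init         0.1637        9.64
  Δ              9.64       -9.64
  eq            9.803  2.5842e-04
  solve Keq expr → x = -9.64; check Q = 2.6360e-05
Then change container volume by factor 2 (V_new/V_old).
Step 2:
                    M           E
  init          4.902  1.2921e-04
  Δ                 0           0
  eq            4.902  1.2921e-04
  solve Keq expr → x = 0; check Q = 2.6360e-05

Direction: no net shift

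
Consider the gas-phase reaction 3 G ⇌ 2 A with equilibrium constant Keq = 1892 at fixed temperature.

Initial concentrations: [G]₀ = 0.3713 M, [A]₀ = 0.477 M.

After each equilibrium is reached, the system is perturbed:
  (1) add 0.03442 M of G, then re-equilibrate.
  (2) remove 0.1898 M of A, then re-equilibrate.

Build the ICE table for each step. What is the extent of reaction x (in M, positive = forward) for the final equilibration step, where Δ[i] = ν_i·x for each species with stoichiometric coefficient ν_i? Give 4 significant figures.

Q₀ = 4.445 vs Keq = 1892 ⇒ Q<K, forward
Step 1:
                    G           A
  I            0.3713       0.477
  C           -0.3086      0.2057
  E           0.06269      0.6827
  solve Keq expr → x = 0.1029; check Q = 1892
Then add 0.03442 M of G.
Step 2:
                    G           A
  I           0.09711      0.6827
  C          -0.03308     0.02205
  E           0.06403      0.7048
  solve Keq expr → x = 0.01103; check Q = 1892
Then remove 0.1898 M of A.
Step 3:
                    G           A
  I           0.06403       0.515
  C          -0.01157    0.007712
  E           0.05246      0.5227
  solve Keq expr → x = 0.003856; check Q = 1892

x = 0.003856 M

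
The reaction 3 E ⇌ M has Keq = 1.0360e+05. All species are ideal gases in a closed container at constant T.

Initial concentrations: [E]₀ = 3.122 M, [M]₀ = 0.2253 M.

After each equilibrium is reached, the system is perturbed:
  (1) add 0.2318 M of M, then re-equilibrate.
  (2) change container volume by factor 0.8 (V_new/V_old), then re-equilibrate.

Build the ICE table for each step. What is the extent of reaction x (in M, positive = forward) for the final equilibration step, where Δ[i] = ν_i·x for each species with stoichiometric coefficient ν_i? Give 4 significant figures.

Q₀ = 0.007404 vs Keq = 1.0360e+05 ⇒ Q<K, forward
Step 1:
                    E           M
  Initial       3.122      0.2253
  Change       -3.099       1.033
  Equil       0.02299       1.258
  solve Keq expr → x = 1.033; check Q = 1.0360e+05
Then add 0.2318 M of M.
Step 2:
                    E           M
  Initial     0.02299        1.49
  Change      0.00133 -4.4344e-04
  Equil       0.02432        1.49
  solve Keq expr → x = -4.4344e-04; check Q = 1.0360e+05
Then change container volume by factor 0.8 (V_new/V_old).
Step 3:
                    E           M
  Initial      0.0304       1.862
  Change    -0.004195    0.001398
  Equil        0.0262       1.863
  solve Keq expr → x = 0.001398; check Q = 1.0360e+05

x = 0.001398 M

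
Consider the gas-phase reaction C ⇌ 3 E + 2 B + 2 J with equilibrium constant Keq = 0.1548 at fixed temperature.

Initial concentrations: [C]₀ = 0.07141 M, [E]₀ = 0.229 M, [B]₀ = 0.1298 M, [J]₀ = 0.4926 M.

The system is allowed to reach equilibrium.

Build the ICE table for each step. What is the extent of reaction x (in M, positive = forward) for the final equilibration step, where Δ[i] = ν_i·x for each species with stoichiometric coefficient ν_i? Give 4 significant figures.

Q₀ = 6.8752e-04 vs Keq = 0.1548 ⇒ Q<K, forward
Step 1:
                    C           E           B           J
  init        0.07141       0.229      0.1298      0.4926
  Δ          -0.06072      0.1822      0.1214      0.1214
  eq          0.01069      0.4112      0.2512       0.614
  solve Keq expr → x = 0.06072; check Q = 0.1548

x = 0.06072 M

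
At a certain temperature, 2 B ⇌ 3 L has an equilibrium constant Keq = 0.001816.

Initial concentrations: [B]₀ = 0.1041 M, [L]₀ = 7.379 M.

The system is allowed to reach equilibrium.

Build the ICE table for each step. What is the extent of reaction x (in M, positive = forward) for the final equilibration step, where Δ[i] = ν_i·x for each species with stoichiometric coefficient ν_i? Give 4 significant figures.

x = -2.344 M

Q₀ = 3.7076e+04 vs Keq = 0.001816 ⇒ Q>K, reverse
Step 1:
                  B         L
  init       0.1041     7.379
  Δ           4.688    -7.032
  eq          4.792    0.3468
  solve Keq expr → x = -2.344; check Q = 0.001816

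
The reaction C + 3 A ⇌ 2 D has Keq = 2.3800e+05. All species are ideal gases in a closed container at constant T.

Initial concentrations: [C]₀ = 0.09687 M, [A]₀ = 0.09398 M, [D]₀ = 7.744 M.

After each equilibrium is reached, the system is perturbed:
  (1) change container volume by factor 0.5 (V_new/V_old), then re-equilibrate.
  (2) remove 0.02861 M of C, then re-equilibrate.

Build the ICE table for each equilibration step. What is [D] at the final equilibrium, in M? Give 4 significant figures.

Q₀ = 7.4582e+05 vs Keq = 2.3800e+05 ⇒ Q>K, reverse
Step 1:
                    C           A           D
  init        0.09687     0.09398       7.744
  Δ           0.01259     0.03777    -0.02518
  eq           0.1095      0.1318       7.719
  solve Keq expr → x = -0.01259; check Q = 2.3800e+05
Then change container volume by factor 0.5 (V_new/V_old).
Step 2:
                    C           A           D
  init         0.2189      0.2635       15.44
  Δ          -0.02961    -0.08882     0.05922
  eq           0.1893      0.1747        15.5
  solve Keq expr → x = 0.02961; check Q = 2.3800e+05
Then remove 0.02861 M of C.
Step 3:
                    C           A           D
  init         0.1607      0.1747        15.5
  Δ          0.002889    0.008667   -0.005778
  eq           0.1636      0.1833       15.49
  solve Keq expr → x = -0.002889; check Q = 2.3800e+05

[D]_eq = 15.49 M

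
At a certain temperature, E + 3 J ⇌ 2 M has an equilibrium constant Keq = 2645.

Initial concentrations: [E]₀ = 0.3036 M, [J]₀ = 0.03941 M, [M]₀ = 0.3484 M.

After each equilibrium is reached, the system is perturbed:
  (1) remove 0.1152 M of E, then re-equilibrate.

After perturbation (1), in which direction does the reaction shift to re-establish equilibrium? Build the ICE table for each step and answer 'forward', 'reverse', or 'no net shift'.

Q₀ = 6532 vs Keq = 2645 ⇒ Q>K, reverse
Step 1:
                   E          J          M
  init        0.3036    0.03941     0.3484
  Δ         0.004249    0.01275  -0.008498
  eq          0.3078    0.05216     0.3399
  solve Keq expr → x = -0.004249; check Q = 2645
Then remove 0.1152 M of E.
Step 2:
                   E          J          M
  init        0.1926    0.05216     0.3399
  Δ         0.002638   0.007915  -0.005277
  eq          0.1953    0.06007     0.3346
  solve Keq expr → x = -0.002638; check Q = 2645

Direction: reverse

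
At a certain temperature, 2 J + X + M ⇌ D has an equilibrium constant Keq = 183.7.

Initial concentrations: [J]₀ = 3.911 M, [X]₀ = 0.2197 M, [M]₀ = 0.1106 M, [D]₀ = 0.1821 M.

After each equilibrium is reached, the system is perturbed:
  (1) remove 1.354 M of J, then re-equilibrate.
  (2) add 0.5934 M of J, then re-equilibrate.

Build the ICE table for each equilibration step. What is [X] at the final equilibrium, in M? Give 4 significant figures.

Q₀ = 0.4899 vs Keq = 183.7 ⇒ Q<K, forward
Step 1:
                  J         X         M         D
  Initial     3.911    0.2197    0.1106    0.1821
  Change    -0.2191   -0.1095   -0.1095    0.1095
  Equil       3.692    0.1102  0.001057    0.2916
  solve Keq expr → x = 0.1095; check Q = 183.7
Then remove 1.354 M of J.
Step 2:
                  J         X         M         D
  Initial     2.338    0.1102  0.001057    0.2916
  Change   0.003046  0.001523  0.001523 -0.001523
  Equil       2.341    0.1117   0.00258    0.2901
  solve Keq expr → x = -0.001523; check Q = 183.7
Then add 0.5934 M of J.
Step 3:
                  J         X         M         D
  Initial     2.934    0.1117   0.00258    0.2901
  Change  -0.001834 -9.1723e-04 -9.1723e-04 9.1723e-04
  Equil       2.933    0.1108  0.001663     0.291
  solve Keq expr → x = 9.1723e-04; check Q = 183.7

[X]_eq = 0.1108 M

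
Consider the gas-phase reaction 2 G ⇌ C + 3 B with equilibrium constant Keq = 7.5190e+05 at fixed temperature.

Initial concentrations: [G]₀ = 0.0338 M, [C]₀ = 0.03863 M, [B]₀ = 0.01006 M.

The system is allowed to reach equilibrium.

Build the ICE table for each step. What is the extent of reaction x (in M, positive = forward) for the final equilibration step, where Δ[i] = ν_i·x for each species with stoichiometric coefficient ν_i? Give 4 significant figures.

x = 0.0169 M

Q₀ = 3.4426e-05 vs Keq = 7.5190e+05 ⇒ Q<K, forward
Step 1:
                   G          C          B
  I           0.0338    0.03863    0.01006
  C          -0.0338     0.0169    0.05069
  E       4.0695e-06    0.05553    0.06075
  solve Keq expr → x = 0.0169; check Q = 7.5190e+05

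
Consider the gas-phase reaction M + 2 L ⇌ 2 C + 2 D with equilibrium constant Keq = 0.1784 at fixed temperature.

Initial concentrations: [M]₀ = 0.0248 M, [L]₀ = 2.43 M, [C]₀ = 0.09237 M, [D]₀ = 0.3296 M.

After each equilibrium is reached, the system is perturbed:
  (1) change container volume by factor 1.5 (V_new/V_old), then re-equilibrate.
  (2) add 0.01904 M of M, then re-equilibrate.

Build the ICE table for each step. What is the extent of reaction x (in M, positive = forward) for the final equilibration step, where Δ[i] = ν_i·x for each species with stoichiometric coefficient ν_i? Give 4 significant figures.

x = 0.01721 M

Q₀ = 0.00633 vs Keq = 0.1784 ⇒ Q<K, forward
Step 1:
                   M          L          C          D
  init        0.0248       2.43    0.09237     0.3296
  Δ         -0.02222   -0.04444    0.04444    0.04444
  eq        0.002579      2.386     0.1368      0.374
  solve Keq expr → x = 0.02222; check Q = 0.1784
Then change container volume by factor 1.5 (V_new/V_old).
Step 2:
                   M          L          C          D
  init       0.00172       1.59    0.09121     0.2494
  Δ       -5.3448e-04  -0.001069   0.001069   0.001069
  eq        0.001185      1.589    0.09228     0.2504
  solve Keq expr → x = 5.3448e-04; check Q = 0.1784
Then add 0.01904 M of M.
Step 3:
                   M          L          C          D
  init       0.02023      1.589    0.09228     0.2504
  Δ         -0.01721   -0.03441    0.03441    0.03441
  eq        0.003019      1.555     0.1267     0.2848
  solve Keq expr → x = 0.01721; check Q = 0.1784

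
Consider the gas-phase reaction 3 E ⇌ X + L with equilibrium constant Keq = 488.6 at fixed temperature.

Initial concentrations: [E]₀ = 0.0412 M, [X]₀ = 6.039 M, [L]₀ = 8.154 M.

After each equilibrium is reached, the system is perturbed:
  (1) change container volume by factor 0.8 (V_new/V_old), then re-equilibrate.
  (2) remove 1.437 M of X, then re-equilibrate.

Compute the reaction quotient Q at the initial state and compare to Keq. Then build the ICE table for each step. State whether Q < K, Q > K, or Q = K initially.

Q₀ = 7.0412e+05 vs Keq = 488.6 ⇒ Q>K, reverse
Step 1:
                  E         X         L
  Initial    0.0412     6.039     8.154
  Change     0.4179   -0.1393   -0.1393
  Equil      0.4591       5.9     8.015
  solve Keq expr → x = -0.1393; check Q = 488.6
Then change container volume by factor 0.8 (V_new/V_old).
Step 2:
                  E         X         L
  Initial    0.5739     7.375     10.02
  Change   -0.04057   0.01352   0.01352
  Equil      0.5333     7.388     10.03
  solve Keq expr → x = 0.01352; check Q = 488.6
Then remove 1.437 M of X.
Step 3:
                  E         X         L
  Initial    0.5333     5.951     10.03
  Change   -0.03656   0.01219   0.01219
  Equil      0.4968     5.963     10.04
  solve Keq expr → x = 0.01219; check Q = 488.6

Q₀ = 7.0412e+05; Q > K (proceeds reverse)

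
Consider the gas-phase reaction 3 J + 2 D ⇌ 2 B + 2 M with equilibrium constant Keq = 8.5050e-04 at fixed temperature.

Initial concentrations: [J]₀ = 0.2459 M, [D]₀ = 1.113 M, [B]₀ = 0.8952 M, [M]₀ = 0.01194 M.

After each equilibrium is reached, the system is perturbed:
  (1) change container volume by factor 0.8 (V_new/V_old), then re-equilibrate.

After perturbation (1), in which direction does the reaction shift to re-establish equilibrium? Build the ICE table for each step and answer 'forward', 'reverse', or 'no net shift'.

Q₀ = 0.006203 vs Keq = 8.5050e-04 ⇒ Q>K, reverse
Step 1:
                  J         D         B         M
  Initial    0.2459     1.113    0.8952   0.01194
  Change    0.01074  0.007157 -0.007157 -0.007157
  Equil      0.2566      1.12     0.888  0.004783
  solve Keq expr → x = -0.003579; check Q = 8.5050e-04
Then change container volume by factor 0.8 (V_new/V_old).
Step 2:
                  J         D         B         M
  Initial    0.3208       1.4      1.11  0.005978
  Change  -0.001001 -6.6721e-04 6.6721e-04 6.6721e-04
  Equil      0.3198       1.4     1.111  0.006645
  solve Keq expr → x = 3.3361e-04; check Q = 8.5050e-04

Direction: forward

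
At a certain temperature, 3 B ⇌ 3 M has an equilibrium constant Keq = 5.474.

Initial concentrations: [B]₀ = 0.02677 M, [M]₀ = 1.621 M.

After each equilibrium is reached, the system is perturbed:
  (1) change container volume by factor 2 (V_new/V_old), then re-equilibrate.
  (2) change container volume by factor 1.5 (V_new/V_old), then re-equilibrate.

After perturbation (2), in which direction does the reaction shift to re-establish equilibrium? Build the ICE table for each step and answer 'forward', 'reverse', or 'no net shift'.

Q₀ = 2.2203e+05 vs Keq = 5.474 ⇒ Q>K, reverse
Step 1:
                   B          M
  I          0.02677      1.621
  C           0.5697    -0.5697
  E           0.5965      1.051
  solve Keq expr → x = -0.1899; check Q = 5.474
Then change container volume by factor 2 (V_new/V_old).
Step 2:
                   B          M
  I           0.2983     0.5256
  C                0          0
  E           0.2983     0.5256
  solve Keq expr → x = 0; check Q = 5.474
Then change container volume by factor 1.5 (V_new/V_old).
Step 3:
                   B          M
  I           0.1988     0.3504
  C                0          0
  E           0.1988     0.3504
  solve Keq expr → x = 0; check Q = 5.474

Direction: no net shift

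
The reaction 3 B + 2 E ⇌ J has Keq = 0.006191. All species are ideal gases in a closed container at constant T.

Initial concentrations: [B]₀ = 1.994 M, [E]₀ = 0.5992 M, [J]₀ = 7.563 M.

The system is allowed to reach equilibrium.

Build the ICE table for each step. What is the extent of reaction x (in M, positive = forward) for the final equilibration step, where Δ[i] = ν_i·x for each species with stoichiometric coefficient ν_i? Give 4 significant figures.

x = -1.068 M

Q₀ = 2.657 vs Keq = 0.006191 ⇒ Q>K, reverse
Step 1:
                   B          E          J
  Initial      1.994     0.5992      7.563
  Change       3.203      2.135     -1.068
  Equil        5.197      2.734      6.495
  solve Keq expr → x = -1.068; check Q = 0.006191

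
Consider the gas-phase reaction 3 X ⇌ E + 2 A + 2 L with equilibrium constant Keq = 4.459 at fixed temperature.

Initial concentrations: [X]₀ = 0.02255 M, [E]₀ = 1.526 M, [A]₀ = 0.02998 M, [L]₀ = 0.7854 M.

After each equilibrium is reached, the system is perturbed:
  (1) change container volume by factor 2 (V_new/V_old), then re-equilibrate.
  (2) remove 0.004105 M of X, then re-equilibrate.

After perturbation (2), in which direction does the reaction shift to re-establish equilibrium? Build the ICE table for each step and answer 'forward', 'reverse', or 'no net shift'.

Direction: reverse

Q₀ = 73.78 vs Keq = 4.459 ⇒ Q>K, reverse
Step 1:
                  X         E         A         L
  I         0.02255     1.526   0.02998    0.7854
  C         0.01792 -0.005975  -0.01195  -0.01195
  E         0.04047      1.52   0.01803    0.7735
  solve Keq expr → x = -0.005975; check Q = 4.459
Then change container volume by factor 2 (V_new/V_old).
Step 2:
                  X         E         A         L
  I         0.02024      0.76  0.009015    0.3867
  C        -0.00463  0.001543  0.003087  0.003087
  E         0.01561    0.7616    0.0121    0.3898
  solve Keq expr → x = 0.001543; check Q = 4.459
Then remove 0.004105 M of X.
Step 3:
                  X         E         A         L
  I          0.0115    0.7616    0.0121    0.3898
  C        0.002557 -8.5220e-04 -0.001704 -0.001704
  E         0.01406    0.7607    0.0104    0.3881
  solve Keq expr → x = -8.5220e-04; check Q = 4.459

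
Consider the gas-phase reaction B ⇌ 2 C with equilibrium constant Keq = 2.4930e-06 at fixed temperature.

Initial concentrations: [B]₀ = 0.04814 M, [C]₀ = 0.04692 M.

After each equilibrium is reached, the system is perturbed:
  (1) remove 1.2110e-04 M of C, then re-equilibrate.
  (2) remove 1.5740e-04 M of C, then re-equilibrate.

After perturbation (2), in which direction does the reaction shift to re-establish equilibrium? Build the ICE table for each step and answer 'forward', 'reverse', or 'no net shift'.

Q₀ = 0.04573 vs Keq = 2.4930e-06 ⇒ Q>K, reverse
Step 1:
                    B           C
  init        0.04814     0.04692
  Δ           0.02325     -0.0465
  eq          0.07139  4.2187e-04
  solve Keq expr → x = -0.02325; check Q = 2.4930e-06
Then remove 1.2110e-04 M of C.
Step 2:
                    B           C
  init        0.07139  3.0077e-04
  Δ       -6.0461e-05  1.2092e-04
  eq          0.07133  4.2169e-04
  solve Keq expr → x = 6.0461e-05; check Q = 2.4930e-06
Then remove 1.5740e-04 M of C.
Step 3:
                    B           C
  init        0.07133  2.6429e-04
  Δ       -7.8584e-05  1.5717e-04
  eq          0.07125  4.2146e-04
  solve Keq expr → x = 7.8584e-05; check Q = 2.4930e-06

Direction: forward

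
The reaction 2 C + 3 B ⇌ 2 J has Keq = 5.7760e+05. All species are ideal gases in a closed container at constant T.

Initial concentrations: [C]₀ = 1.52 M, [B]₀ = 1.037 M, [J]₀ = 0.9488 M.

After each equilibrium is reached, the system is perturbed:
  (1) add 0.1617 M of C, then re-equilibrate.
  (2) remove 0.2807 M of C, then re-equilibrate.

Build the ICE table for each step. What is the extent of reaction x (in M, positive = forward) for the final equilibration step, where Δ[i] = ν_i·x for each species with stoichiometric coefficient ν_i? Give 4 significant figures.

Q₀ = 0.3494 vs Keq = 5.7760e+05 ⇒ Q<K, forward
Step 1:
                  C         B         J
  init         1.52     1.037    0.9488
  Δ         -0.6789    -1.018    0.6789
  eq         0.8411   0.01865     1.628
  solve Keq expr → x = 0.3395; check Q = 5.7760e+05
Then add 0.1617 M of C.
Step 2:
                  C         B         J
  init        1.003   0.01865     1.628
  Δ       -0.001359 -0.002038  0.001359
  eq          1.001   0.01661     1.629
  solve Keq expr → x = 6.7948e-04; check Q = 5.7760e+05
Then remove 0.2807 M of C.
Step 3:
                  C         B         J
  init       0.7207   0.01661     1.629
  Δ        0.002666  0.003999 -0.002666
  eq         0.7234   0.02061     1.626
  solve Keq expr → x = -0.001333; check Q = 5.7760e+05

x = -0.001333 M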